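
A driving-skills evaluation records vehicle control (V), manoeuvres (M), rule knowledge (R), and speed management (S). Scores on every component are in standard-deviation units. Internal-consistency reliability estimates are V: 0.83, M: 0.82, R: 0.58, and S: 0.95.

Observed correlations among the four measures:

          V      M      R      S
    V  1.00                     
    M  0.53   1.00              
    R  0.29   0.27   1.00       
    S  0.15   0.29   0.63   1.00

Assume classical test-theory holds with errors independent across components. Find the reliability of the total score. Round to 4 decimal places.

0.9014

Var(V+M+R+S) = 4 + 2·[0.53 + 0.29 + 0.15 + 0.27 + 0.29 + 0.63] = 4 + 4.32 = 8.32.
With uncorrelated errors the cross-covariances are all true-score covariance, so they carry over unchanged; only the diagonal terms shrink to ρᵢσᵢ².
True-score variance = [0.83 + 0.82 + 0.58 + 0.95] + 4.32 = 3.18 + 4.32 = 7.5.
Reliability = 7.5 / 8.32 = 0.9014.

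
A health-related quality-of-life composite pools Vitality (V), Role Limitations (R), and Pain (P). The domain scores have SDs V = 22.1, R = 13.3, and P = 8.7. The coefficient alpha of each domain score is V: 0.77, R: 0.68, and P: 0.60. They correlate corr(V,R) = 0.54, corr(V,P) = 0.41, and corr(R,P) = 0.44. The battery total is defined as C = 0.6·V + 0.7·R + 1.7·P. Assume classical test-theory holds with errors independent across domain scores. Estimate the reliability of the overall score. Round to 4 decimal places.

Var(C) = 0.6²·22.1² + 0.7²·13.3² + 1.7²·8.7² + 2·[0.42·22.1·13.3·0.54 + 1.02·22.1·8.7·0.41 + 1.19·13.3·8.7·0.44] = 481.248 + 415.313 = 896.561.
Because errors are independent across components, Cov(Tᵢ,Tⱼ) = Cov(Xᵢ,Xⱼ); the off-diagonal part of the true-score variance is the same as above.
True-score variance = [0.6²·22.1²·0.77 + 0.7²·13.3²·0.68 + 1.7²·8.7²·0.60] + 415.313 = 325.573 + 415.313 = 740.886.
Reliability = 740.886 / 896.561 = 0.8264.

0.8264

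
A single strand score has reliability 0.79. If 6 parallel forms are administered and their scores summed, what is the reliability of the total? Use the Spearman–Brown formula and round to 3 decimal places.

ρ_k = kρ / (1 + (k−1)ρ) = 6·0.79 / (1 + 5·0.79) = 4.740 / 4.950 = 0.958.

0.958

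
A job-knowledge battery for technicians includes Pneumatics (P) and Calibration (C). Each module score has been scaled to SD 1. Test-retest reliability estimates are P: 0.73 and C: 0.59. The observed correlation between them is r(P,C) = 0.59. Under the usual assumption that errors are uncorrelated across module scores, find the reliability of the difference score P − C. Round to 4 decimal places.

Var(P−C) = 1 + 1 − 2·0.59 = 2 − 1.18 = 0.82.
Because errors are independent across components, Cov(Tᵢ,Tⱼ) = Cov(Xᵢ,Xⱼ); the off-diagonal part of the true-score variance is the same as above.
True-score variance = [0.73 + 0.59] − 1.18 = 1.32 − 1.18 = 0.14.
Reliability = 0.14 / 0.82 = 0.1707.

0.1707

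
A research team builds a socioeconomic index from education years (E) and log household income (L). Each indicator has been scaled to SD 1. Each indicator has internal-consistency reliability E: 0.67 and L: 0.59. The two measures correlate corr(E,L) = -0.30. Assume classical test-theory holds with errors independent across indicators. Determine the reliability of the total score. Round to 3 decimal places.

0.471

Var(E+L) = 2 + 2·[(-0.30)] = 2 − 0.6 = 1.4.
Under uncorrelated errors the observed covariances equal the true-score covariances, so only the own-variance terms attenuate.
True-score variance = [0.67 + 0.59] − 0.6 = 1.26 − 0.6 = 0.66.
Reliability = 0.66 / 1.4 = 0.471.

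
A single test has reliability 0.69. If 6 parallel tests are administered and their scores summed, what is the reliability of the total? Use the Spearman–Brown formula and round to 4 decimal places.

ρ_k = kρ / (1 + (k−1)ρ) = 6·0.69 / (1 + 5·0.69) = 4.140 / 4.450 = 0.9303.

0.9303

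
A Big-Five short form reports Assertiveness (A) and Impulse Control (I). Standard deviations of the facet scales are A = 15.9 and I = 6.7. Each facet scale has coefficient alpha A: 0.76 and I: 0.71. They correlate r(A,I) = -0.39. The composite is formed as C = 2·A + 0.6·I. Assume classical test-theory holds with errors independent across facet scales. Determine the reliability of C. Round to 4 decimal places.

Var(C) = 2²·15.9² + 0.6²·6.7² + 2·[1.2·15.9·6.7·(-0.39)] = 1027.4 − 99.7121 = 927.688.
Under uncorrelated errors the observed covariances equal the true-score covariances, so only the own-variance terms attenuate.
True-score variance = [2²·15.9²·0.76 + 0.6²·6.7²·0.71] − 99.7121 = 780.016 − 99.7121 = 680.304.
Reliability = 680.304 / 927.688 = 0.7333.

0.7333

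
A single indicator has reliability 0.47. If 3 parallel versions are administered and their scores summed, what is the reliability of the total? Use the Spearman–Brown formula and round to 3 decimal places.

0.727

ρ_k = kρ / (1 + (k−1)ρ) = 3·0.47 / (1 + 2·0.47) = 1.410 / 1.940 = 0.727.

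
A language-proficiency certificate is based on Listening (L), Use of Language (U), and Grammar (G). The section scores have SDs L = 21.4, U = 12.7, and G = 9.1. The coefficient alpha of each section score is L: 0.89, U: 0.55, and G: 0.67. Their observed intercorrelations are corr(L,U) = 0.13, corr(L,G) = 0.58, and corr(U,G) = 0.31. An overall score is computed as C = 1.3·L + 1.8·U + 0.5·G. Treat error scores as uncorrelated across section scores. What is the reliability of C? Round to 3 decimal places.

Var(C) = 1.3²·21.4² + 1.8²·12.7² + 0.5²·9.1² + 2·[2.34·21.4·12.7·0.13 + 0.65·21.4·9.1·0.58 + 0.9·12.7·9.1·0.31] = 1317.23 + 376.673 = 1693.91.
Because errors are independent across components, Cov(Tᵢ,Tⱼ) = Cov(Xᵢ,Xⱼ); the off-diagonal part of the true-score variance is the same as above.
True-score variance = [1.3²·21.4²·0.89 + 1.8²·12.7²·0.55 + 0.5²·9.1²·0.67] + 376.673 = 990.107 + 376.673 = 1366.78.
Reliability = 1366.78 / 1693.91 = 0.807.

0.807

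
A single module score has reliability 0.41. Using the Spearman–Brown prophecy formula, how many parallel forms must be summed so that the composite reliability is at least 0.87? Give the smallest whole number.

10

k ≥ ρ*(1−ρ₁)/(ρ₁(1−ρ*)) = 0.87·0.59 / (0.41·0.13) = 9.630.
Smallest integer k = 10.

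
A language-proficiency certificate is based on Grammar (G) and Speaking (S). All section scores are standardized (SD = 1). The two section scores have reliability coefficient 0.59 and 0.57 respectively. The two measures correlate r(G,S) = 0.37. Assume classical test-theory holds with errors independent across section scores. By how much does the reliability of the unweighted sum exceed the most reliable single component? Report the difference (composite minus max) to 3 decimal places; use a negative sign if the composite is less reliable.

0.103

Var(sum) = 2 + 0.74 = 2.74; true-score variance = 1.16 + 0.74 = 1.9; composite reliability = 0.6934.
Max component reliability = 0.5900.
Difference = 0.6934 − 0.5900 = 0.103.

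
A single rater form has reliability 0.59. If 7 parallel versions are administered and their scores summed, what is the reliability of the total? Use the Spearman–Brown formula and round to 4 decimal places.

ρ_k = kρ / (1 + (k−1)ρ) = 7·0.59 / (1 + 6·0.59) = 4.130 / 4.540 = 0.9097.

0.9097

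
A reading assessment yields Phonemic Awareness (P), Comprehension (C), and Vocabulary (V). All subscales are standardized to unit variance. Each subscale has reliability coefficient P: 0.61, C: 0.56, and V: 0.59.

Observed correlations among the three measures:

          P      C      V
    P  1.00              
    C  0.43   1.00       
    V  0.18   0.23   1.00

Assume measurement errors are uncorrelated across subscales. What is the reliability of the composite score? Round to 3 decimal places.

0.735

Var(P+C+V) = 3 + 2·[0.43 + 0.18 + 0.23] = 3 + 1.68 = 4.68.
With uncorrelated errors the cross-covariances are all true-score covariance, so they carry over unchanged; only the diagonal terms shrink to ρᵢσᵢ².
True-score variance = [0.61 + 0.56 + 0.59] + 1.68 = 1.76 + 1.68 = 3.44.
Reliability = 3.44 / 4.68 = 0.735.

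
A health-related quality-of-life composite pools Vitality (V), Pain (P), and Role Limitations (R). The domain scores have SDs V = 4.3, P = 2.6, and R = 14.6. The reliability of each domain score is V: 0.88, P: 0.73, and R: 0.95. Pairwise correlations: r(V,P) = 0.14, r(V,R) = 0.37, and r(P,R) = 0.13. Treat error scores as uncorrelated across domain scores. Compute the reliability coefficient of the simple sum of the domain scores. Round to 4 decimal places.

0.9506

Var(V+P+R) = 4.3² + 2.6² + 14.6² + 2·[4.3·2.6·0.14 + 4.3·14.6·0.37 + 2.6·14.6·0.13] = 238.41 + 59.4572 = 297.867.
Because errors are independent across components, Cov(Tᵢ,Tⱼ) = Cov(Xᵢ,Xⱼ); the off-diagonal part of the true-score variance is the same as above.
True-score variance = [4.3²·0.88 + 2.6²·0.73 + 14.6²·0.95] + 59.4572 = 223.708 + 59.4572 = 283.165.
Reliability = 283.165 / 297.867 = 0.9506.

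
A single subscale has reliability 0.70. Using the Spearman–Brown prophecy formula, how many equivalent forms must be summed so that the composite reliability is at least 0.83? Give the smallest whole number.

k ≥ ρ*(1−ρ₁)/(ρ₁(1−ρ*)) = 0.83·0.30 / (0.70·0.17) = 2.092.
Smallest integer k = 3.

3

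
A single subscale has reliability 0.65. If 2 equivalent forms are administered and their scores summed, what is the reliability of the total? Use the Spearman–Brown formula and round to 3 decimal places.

0.788

ρ_k = kρ / (1 + (k−1)ρ) = 2·0.65 / (1 + 1·0.65) = 1.300 / 1.650 = 0.788.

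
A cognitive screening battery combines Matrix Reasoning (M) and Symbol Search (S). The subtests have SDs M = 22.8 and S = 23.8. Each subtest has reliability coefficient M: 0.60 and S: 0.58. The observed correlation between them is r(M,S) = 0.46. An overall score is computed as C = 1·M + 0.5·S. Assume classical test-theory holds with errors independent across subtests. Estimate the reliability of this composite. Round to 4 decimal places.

0.7065

Var(C) = 22.8² + 0.5²·23.8² + 2·[0.5·22.8·23.8·0.46] = 661.45 + 249.614 = 911.064.
With uncorrelated errors the cross-covariances are all true-score covariance, so they carry over unchanged; only the diagonal terms shrink to ρᵢσᵢ².
True-score variance = [22.8²·0.60 + 0.5²·23.8²·0.58] + 249.614 = 394.038 + 249.614 = 643.652.
Reliability = 643.652 / 911.064 = 0.7065.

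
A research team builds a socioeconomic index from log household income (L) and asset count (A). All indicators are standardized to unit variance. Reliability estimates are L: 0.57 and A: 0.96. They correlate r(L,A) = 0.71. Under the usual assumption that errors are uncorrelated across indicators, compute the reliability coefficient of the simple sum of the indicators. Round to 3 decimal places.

Var(L+A) = 2 + 2·[0.71] = 2 + 1.42 = 3.42.
Under uncorrelated errors the observed covariances equal the true-score covariances, so only the own-variance terms attenuate.
True-score variance = [0.57 + 0.96] + 1.42 = 1.53 + 1.42 = 2.95.
Reliability = 2.95 / 3.42 = 0.863.

0.863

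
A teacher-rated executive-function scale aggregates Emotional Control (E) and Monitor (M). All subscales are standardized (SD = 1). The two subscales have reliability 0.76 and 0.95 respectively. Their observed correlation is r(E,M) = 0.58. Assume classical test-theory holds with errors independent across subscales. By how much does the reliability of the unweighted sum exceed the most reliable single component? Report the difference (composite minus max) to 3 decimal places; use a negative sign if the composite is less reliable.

Var(sum) = 2 + 1.16 = 3.16; true-score variance = 1.71 + 1.16 = 2.87; composite reliability = 0.9082.
Max component reliability = 0.9500.
Difference = 0.9082 − 0.9500 = -0.042.

-0.042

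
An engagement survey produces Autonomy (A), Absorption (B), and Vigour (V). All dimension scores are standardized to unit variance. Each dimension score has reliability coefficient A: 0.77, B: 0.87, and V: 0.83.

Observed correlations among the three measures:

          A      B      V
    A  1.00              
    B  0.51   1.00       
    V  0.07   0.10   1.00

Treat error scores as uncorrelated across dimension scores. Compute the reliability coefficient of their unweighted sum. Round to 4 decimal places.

Var(A+B+V) = 3 + 2·[0.51 + 0.07 + 0.10] = 3 + 1.36 = 4.36.
Because errors are independent across components, Cov(Tᵢ,Tⱼ) = Cov(Xᵢ,Xⱼ); the off-diagonal part of the true-score variance is the same as above.
True-score variance = [0.77 + 0.87 + 0.83] + 1.36 = 2.47 + 1.36 = 3.83.
Reliability = 3.83 / 4.36 = 0.8784.

0.8784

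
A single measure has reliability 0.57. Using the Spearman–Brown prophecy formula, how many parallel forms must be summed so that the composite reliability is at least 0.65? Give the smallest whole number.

k ≥ ρ*(1−ρ₁)/(ρ₁(1−ρ*)) = 0.65·0.43 / (0.57·0.35) = 1.401.
Smallest integer k = 2.

2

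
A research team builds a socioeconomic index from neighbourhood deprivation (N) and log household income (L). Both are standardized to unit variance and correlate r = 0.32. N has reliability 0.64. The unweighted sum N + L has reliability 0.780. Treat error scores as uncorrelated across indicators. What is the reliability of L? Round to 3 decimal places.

Var(N+L) = 2 + 2·0.32 = 2.640.
True-score variance = ρ_N + ρ_L + 2·0.32, so 0.780 = (0.64 + ρ_L + 0.64) / 2.640.
ρ_L = 0.780·2.640 − 0.64 − 0.64 = 0.779.

0.779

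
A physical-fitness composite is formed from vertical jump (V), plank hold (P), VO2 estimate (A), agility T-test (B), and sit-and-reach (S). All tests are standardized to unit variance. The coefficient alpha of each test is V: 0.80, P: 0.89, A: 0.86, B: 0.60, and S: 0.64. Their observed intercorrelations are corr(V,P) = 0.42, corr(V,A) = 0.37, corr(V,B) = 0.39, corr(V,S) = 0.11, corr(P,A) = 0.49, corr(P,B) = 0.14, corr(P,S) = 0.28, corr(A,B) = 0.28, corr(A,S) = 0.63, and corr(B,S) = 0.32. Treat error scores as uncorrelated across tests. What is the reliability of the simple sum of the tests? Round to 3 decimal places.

Var(V+P+A+B+S) = 5 + 2·[0.42 + 0.37 + 0.39 + 0.11 + 0.49 + 0.14 + 0.28 + 0.28 + 0.63 + 0.32] = 5 + 6.86 = 11.86.
With uncorrelated errors the cross-covariances are all true-score covariance, so they carry over unchanged; only the diagonal terms shrink to ρᵢσᵢ².
True-score variance = [0.80 + 0.89 + 0.86 + 0.60 + 0.64] + 6.86 = 3.79 + 6.86 = 10.65.
Reliability = 10.65 / 11.86 = 0.898.

0.898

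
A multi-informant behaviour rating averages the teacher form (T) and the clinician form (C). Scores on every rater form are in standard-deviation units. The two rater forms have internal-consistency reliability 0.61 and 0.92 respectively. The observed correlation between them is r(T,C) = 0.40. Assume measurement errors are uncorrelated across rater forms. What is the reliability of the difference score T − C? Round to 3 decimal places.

Var(T−C) = 1 + 1 − 2·0.40 = 2 − 0.8 = 1.2.
With uncorrelated errors the cross-covariances are all true-score covariance, so they carry over unchanged; only the diagonal terms shrink to ρᵢσᵢ².
True-score variance = [0.61 + 0.92] − 0.8 = 1.53 − 0.8 = 0.73.
Reliability = 0.73 / 1.2 = 0.608.

0.608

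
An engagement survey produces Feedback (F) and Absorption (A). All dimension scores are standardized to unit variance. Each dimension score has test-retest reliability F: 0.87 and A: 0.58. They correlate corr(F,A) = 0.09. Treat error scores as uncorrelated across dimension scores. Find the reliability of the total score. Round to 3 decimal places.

Var(F+A) = 2 + 2·[0.09] = 2 + 0.18 = 2.18.
With uncorrelated errors the cross-covariances are all true-score covariance, so they carry over unchanged; only the diagonal terms shrink to ρᵢσᵢ².
True-score variance = [0.87 + 0.58] + 0.18 = 1.45 + 0.18 = 1.63.
Reliability = 1.63 / 2.18 = 0.748.

0.748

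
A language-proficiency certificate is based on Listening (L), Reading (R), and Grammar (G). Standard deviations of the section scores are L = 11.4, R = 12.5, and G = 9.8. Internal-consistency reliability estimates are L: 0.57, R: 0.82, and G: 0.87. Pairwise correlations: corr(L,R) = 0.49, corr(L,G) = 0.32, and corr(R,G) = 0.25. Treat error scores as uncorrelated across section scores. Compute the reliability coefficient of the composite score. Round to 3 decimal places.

Var(L+R+G) = 11.4² + 12.5² + 9.8² + 2·[11.4·12.5·0.49 + 11.4·9.8·0.32 + 12.5·9.8·0.25] = 382.25 + 272.401 = 654.651.
With uncorrelated errors the cross-covariances are all true-score covariance, so they carry over unchanged; only the diagonal terms shrink to ρᵢσᵢ².
True-score variance = [11.4²·0.57 + 12.5²·0.82 + 9.8²·0.87] + 272.401 = 285.757 + 272.401 = 558.158.
Reliability = 558.158 / 654.651 = 0.853.

0.853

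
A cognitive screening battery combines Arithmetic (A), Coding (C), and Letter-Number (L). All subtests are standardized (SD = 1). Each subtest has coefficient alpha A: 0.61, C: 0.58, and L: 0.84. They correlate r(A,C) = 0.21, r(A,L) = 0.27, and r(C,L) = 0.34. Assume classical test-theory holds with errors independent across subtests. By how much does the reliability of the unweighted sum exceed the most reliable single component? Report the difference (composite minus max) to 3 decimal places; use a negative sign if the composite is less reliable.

-0.049

Var(sum) = 3 + 1.64 = 4.64; true-score variance = 2.03 + 1.64 = 3.67; composite reliability = 0.7909.
Max component reliability = 0.8400.
Difference = 0.7909 − 0.8400 = -0.049.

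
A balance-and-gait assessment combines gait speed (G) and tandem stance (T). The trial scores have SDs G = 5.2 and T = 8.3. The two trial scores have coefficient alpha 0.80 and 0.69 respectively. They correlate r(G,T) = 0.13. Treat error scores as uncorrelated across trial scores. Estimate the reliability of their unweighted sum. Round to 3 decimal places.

0.750

Var(G+T) = 5.2² + 8.3² + 2·[5.2·8.3·0.13] = 95.93 + 11.2216 = 107.152.
Because errors are independent across components, Cov(Tᵢ,Tⱼ) = Cov(Xᵢ,Xⱼ); the off-diagonal part of the true-score variance is the same as above.
True-score variance = [5.2²·0.80 + 8.3²·0.69] + 11.2216 = 69.1661 + 11.2216 = 80.3877.
Reliability = 80.3877 / 107.152 = 0.750.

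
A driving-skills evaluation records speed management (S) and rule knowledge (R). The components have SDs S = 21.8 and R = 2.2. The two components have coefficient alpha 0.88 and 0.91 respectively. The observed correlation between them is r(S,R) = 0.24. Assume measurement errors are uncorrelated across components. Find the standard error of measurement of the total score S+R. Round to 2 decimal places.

7.58

Var(total) = 480.08 + 23.0208 = 503.101.
True-score variance = 422.616 + 23.0208 = 445.636, so reliability = 0.8858.
Error variance = 503.101 − 445.636 = 57.4644; SEM = √57.4644 = 7.58.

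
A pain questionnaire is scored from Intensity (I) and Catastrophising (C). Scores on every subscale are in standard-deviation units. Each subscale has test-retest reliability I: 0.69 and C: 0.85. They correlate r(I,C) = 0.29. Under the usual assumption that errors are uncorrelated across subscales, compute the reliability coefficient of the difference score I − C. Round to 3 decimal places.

Var(I−C) = 1 + 1 − 2·0.29 = 2 − 0.58 = 1.42.
Under uncorrelated errors the observed covariances equal the true-score covariances, so only the own-variance terms attenuate.
True-score variance = [0.69 + 0.85] − 0.58 = 1.54 − 0.58 = 0.96.
Reliability = 0.96 / 1.42 = 0.676.

0.676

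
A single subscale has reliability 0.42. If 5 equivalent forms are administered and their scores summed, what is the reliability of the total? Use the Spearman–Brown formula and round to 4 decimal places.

ρ_k = kρ / (1 + (k−1)ρ) = 5·0.42 / (1 + 4·0.42) = 2.100 / 2.680 = 0.7836.

0.7836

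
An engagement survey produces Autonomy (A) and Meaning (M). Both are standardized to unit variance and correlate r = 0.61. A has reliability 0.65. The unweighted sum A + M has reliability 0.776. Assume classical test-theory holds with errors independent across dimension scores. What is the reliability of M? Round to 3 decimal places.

Var(A+M) = 2 + 2·0.61 = 3.220.
True-score variance = ρ_A + ρ_M + 2·0.61, so 0.776 = (0.65 + ρ_M + 1.22) / 3.220.
ρ_M = 0.776·3.220 − 0.65 − 1.22 = 0.629.

0.629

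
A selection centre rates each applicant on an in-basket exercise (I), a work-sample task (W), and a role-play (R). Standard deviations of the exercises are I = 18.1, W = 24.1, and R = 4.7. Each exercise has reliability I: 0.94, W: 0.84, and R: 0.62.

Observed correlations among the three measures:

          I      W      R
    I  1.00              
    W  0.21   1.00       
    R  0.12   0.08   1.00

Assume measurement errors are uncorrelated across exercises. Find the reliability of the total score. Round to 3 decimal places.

Var(I+W+R) = 18.1² + 24.1² + 4.7² + 2·[18.1·24.1·0.21 + 18.1·4.7·0.12 + 24.1·4.7·0.08] = 930.51 + 221.748 = 1152.26.
Under uncorrelated errors the observed covariances equal the true-score covariances, so only the own-variance terms attenuate.
True-score variance = [18.1²·0.94 + 24.1²·0.84 + 4.7²·0.62] + 221.748 = 809.53 + 221.748 = 1031.28.
Reliability = 1031.28 / 1152.26 = 0.895.

0.895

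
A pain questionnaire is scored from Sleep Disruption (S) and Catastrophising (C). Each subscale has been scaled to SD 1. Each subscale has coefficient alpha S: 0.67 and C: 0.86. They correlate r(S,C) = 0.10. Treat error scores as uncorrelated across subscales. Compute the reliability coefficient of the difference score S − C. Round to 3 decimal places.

Var(S−C) = 1 + 1 − 2·0.10 = 2 − 0.2 = 1.8.
Under uncorrelated errors the observed covariances equal the true-score covariances, so only the own-variance terms attenuate.
True-score variance = [0.67 + 0.86] − 0.2 = 1.53 − 0.2 = 1.33.
Reliability = 1.33 / 1.8 = 0.739.

0.739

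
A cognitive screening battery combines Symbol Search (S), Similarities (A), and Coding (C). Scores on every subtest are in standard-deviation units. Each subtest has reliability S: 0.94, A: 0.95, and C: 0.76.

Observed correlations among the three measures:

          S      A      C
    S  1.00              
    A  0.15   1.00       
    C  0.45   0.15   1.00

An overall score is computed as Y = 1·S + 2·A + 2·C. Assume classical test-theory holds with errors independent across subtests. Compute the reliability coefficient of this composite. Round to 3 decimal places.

Var(Y) = 1 + 2² + 2² + 2·[2·0.15 + 2·0.45 + 4·0.15] = 9 + 3.6 = 12.6.
With uncorrelated errors the cross-covariances are all true-score covariance, so they carry over unchanged; only the diagonal terms shrink to ρᵢσᵢ².
True-score variance = [0.94 + 2²·0.95 + 2²·0.76] + 3.6 = 7.78 + 3.6 = 11.38.
Reliability = 11.38 / 12.6 = 0.903.

0.903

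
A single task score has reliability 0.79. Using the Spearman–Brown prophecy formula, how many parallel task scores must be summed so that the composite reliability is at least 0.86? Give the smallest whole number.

k ≥ ρ*(1−ρ₁)/(ρ₁(1−ρ*)) = 0.86·0.21 / (0.79·0.14) = 1.633.
Smallest integer k = 2.

2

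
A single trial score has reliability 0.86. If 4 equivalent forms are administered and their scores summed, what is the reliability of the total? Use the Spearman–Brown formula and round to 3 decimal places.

0.961

ρ_k = kρ / (1 + (k−1)ρ) = 4·0.86 / (1 + 3·0.86) = 3.440 / 3.580 = 0.961.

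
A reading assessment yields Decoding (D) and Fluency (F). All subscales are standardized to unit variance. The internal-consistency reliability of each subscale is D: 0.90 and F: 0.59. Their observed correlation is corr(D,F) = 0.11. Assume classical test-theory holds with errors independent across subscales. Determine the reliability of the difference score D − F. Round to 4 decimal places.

Var(D−F) = 1 + 1 − 2·0.11 = 2 − 0.22 = 1.78.
Because errors are independent across components, Cov(Tᵢ,Tⱼ) = Cov(Xᵢ,Xⱼ); the off-diagonal part of the true-score variance is the same as above.
True-score variance = [0.90 + 0.59] − 0.22 = 1.49 − 0.22 = 1.27.
Reliability = 1.27 / 1.78 = 0.7135.

0.7135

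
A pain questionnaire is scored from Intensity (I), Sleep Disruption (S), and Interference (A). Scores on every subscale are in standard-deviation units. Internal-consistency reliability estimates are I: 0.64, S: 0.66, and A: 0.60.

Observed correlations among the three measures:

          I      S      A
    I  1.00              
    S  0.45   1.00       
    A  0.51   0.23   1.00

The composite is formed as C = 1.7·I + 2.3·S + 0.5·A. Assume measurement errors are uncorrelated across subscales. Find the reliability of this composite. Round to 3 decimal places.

0.780

Var(C) = 1.7² + 2.3² + 0.5² + 2·[3.91·0.45 + 0.85·0.51 + 1.15·0.23] = 8.43 + 4.915 = 13.345.
Because errors are independent across components, Cov(Tᵢ,Tⱼ) = Cov(Xᵢ,Xⱼ); the off-diagonal part of the true-score variance is the same as above.
True-score variance = [1.7²·0.64 + 2.3²·0.66 + 0.5²·0.60] + 4.915 = 5.491 + 4.915 = 10.406.
Reliability = 10.406 / 13.345 = 0.780.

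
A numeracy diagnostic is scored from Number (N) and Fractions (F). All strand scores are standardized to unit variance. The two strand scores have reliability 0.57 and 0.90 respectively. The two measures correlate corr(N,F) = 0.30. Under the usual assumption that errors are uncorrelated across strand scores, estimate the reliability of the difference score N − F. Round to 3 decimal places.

0.621

Var(N−F) = 1 + 1 − 2·0.30 = 2 − 0.6 = 1.4.
Because errors are independent across components, Cov(Tᵢ,Tⱼ) = Cov(Xᵢ,Xⱼ); the off-diagonal part of the true-score variance is the same as above.
True-score variance = [0.57 + 0.90] − 0.6 = 1.47 − 0.6 = 0.87.
Reliability = 0.87 / 1.4 = 0.621.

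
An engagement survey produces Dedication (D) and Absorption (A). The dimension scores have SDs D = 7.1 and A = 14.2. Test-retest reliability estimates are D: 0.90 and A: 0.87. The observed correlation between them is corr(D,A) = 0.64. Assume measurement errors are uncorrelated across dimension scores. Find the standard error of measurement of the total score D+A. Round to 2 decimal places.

5.59

Var(total) = 252.05 + 129.05 = 381.1.
True-score variance = 220.796 + 129.05 = 349.845, so reliability = 0.9180.
Error variance = 381.1 − 349.845 = 31.2542; SEM = √31.2542 = 5.59.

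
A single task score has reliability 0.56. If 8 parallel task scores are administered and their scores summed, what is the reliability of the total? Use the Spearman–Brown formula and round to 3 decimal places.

0.911

ρ_k = kρ / (1 + (k−1)ρ) = 8·0.56 / (1 + 7·0.56) = 4.480 / 4.920 = 0.911.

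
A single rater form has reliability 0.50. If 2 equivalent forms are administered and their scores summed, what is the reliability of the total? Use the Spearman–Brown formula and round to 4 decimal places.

ρ_k = kρ / (1 + (k−1)ρ) = 2·0.50 / (1 + 1·0.50) = 1.000 / 1.500 = 0.6667.

0.6667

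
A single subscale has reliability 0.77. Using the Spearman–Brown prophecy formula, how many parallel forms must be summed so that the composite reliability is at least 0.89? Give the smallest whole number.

3

k ≥ ρ*(1−ρ₁)/(ρ₁(1−ρ*)) = 0.89·0.23 / (0.77·0.11) = 2.417.
Smallest integer k = 3.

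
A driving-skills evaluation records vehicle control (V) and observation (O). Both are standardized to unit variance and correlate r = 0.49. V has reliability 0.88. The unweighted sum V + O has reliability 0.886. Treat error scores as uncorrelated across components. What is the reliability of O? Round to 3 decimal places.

0.780

Var(V+O) = 2 + 2·0.49 = 2.980.
True-score variance = ρ_V + ρ_O + 2·0.49, so 0.886 = (0.88 + ρ_O + 0.98) / 2.980.
ρ_O = 0.886·2.980 − 0.88 − 0.98 = 0.780.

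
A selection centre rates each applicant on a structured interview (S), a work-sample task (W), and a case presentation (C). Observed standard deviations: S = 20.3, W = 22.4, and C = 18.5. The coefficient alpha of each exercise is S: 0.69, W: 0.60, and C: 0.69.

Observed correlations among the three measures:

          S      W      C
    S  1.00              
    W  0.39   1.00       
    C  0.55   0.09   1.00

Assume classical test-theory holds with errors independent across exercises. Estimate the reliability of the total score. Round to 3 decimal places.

0.793

Var(S+W+C) = 20.3² + 22.4² + 18.5² + 2·[20.3·22.4·0.39 + 20.3·18.5·0.55 + 22.4·18.5·0.09] = 1256.1 + 842.379 = 2098.48.
Because errors are independent across components, Cov(Tᵢ,Tⱼ) = Cov(Xᵢ,Xⱼ); the off-diagonal part of the true-score variance is the same as above.
True-score variance = [20.3²·0.69 + 22.4²·0.60 + 18.5²·0.69] + 842.379 = 821.551 + 842.379 = 1663.93.
Reliability = 1663.93 / 2098.48 = 0.793.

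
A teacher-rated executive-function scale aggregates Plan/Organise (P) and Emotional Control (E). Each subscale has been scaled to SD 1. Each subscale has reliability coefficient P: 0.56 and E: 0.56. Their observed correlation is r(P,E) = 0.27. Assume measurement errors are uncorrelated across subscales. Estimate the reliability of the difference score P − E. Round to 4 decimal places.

Var(P−E) = 1 + 1 − 2·0.27 = 2 − 0.54 = 1.46.
With uncorrelated errors the cross-covariances are all true-score covariance, so they carry over unchanged; only the diagonal terms shrink to ρᵢσᵢ².
True-score variance = [0.56 + 0.56] − 0.54 = 1.12 − 0.54 = 0.58.
Reliability = 0.58 / 1.46 = 0.3973.

0.3973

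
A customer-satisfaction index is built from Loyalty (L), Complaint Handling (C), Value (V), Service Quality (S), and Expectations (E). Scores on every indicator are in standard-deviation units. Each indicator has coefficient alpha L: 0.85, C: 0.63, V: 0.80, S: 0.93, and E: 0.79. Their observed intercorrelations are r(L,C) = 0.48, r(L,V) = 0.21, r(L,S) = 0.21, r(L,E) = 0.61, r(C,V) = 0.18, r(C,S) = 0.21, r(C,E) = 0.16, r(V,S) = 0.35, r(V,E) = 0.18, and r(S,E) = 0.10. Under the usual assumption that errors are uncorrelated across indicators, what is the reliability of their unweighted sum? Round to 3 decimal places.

0.904

Var(L+C+V+S+E) = 5 + 2·[0.48 + 0.21 + 0.21 + 0.61 + 0.18 + 0.21 + 0.16 + 0.35 + 0.18 + 0.10] = 5 + 5.38 = 10.38.
Because errors are independent across components, Cov(Tᵢ,Tⱼ) = Cov(Xᵢ,Xⱼ); the off-diagonal part of the true-score variance is the same as above.
True-score variance = [0.85 + 0.63 + 0.80 + 0.93 + 0.79] + 5.38 = 4 + 5.38 = 9.38.
Reliability = 9.38 / 10.38 = 0.904.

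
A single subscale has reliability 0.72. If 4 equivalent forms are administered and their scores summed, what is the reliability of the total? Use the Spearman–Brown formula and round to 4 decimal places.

ρ_k = kρ / (1 + (k−1)ρ) = 4·0.72 / (1 + 3·0.72) = 2.880 / 3.160 = 0.9114.

0.9114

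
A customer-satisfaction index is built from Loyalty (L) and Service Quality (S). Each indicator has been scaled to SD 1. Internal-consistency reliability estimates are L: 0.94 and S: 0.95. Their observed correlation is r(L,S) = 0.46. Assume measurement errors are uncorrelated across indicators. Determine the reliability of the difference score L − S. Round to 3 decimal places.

0.898

Var(L−S) = 1 + 1 − 2·0.46 = 2 − 0.92 = 1.08.
With uncorrelated errors the cross-covariances are all true-score covariance, so they carry over unchanged; only the diagonal terms shrink to ρᵢσᵢ².
True-score variance = [0.94 + 0.95] − 0.92 = 1.89 − 0.92 = 0.97.
Reliability = 0.97 / 1.08 = 0.898.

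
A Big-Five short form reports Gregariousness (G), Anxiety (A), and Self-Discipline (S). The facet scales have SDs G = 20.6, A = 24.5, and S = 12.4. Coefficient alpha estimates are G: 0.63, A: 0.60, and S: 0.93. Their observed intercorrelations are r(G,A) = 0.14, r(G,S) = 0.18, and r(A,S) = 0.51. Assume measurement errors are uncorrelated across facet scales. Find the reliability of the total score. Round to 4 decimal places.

Var(G+A+S) = 20.6² + 24.5² + 12.4² + 2·[20.6·24.5·0.14 + 20.6·12.4·0.18 + 24.5·12.4·0.51] = 1178.37 + 543.15 = 1721.52.
With uncorrelated errors the cross-covariances are all true-score covariance, so they carry over unchanged; only the diagonal terms shrink to ρᵢσᵢ².
True-score variance = [20.6²·0.63 + 24.5²·0.60 + 12.4²·0.93] + 543.15 = 770.494 + 543.15 = 1313.64.
Reliability = 1313.64 / 1721.52 = 0.7631.

0.7631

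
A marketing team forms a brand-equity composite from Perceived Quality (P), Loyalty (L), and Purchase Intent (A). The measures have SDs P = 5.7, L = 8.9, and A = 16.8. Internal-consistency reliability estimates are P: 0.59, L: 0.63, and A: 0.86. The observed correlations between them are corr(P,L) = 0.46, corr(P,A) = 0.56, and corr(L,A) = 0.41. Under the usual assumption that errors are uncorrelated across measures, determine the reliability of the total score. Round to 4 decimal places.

0.8775

Var(P+L+A) = 5.7² + 8.9² + 16.8² + 2·[5.7·8.9·0.46 + 5.7·16.8·0.56 + 8.9·16.8·0.41] = 393.94 + 276.529 = 670.469.
Under uncorrelated errors the observed covariances equal the true-score covariances, so only the own-variance terms attenuate.
True-score variance = [5.7²·0.59 + 8.9²·0.63 + 16.8²·0.86] + 276.529 = 311.798 + 276.529 = 588.327.
Reliability = 588.327 / 670.469 = 0.8775.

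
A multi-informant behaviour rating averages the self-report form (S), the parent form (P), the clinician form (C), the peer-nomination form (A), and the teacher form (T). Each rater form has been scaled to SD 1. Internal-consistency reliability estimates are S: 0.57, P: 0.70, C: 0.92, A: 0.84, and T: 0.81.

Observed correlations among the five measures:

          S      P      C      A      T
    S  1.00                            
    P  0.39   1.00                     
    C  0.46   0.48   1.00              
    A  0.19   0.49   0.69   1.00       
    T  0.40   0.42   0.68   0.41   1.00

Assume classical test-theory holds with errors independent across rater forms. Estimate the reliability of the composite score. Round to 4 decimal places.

0.9184

Var(S+P+C+A+T) = 5 + 2·[0.39 + 0.46 + 0.19 + 0.40 + 0.48 + 0.49 + 0.42 + 0.69 + 0.68 + 0.41] = 5 + 9.22 = 14.22.
Because errors are independent across components, Cov(Tᵢ,Tⱼ) = Cov(Xᵢ,Xⱼ); the off-diagonal part of the true-score variance is the same as above.
True-score variance = [0.57 + 0.70 + 0.92 + 0.84 + 0.81] + 9.22 = 3.84 + 9.22 = 13.06.
Reliability = 13.06 / 14.22 = 0.9184.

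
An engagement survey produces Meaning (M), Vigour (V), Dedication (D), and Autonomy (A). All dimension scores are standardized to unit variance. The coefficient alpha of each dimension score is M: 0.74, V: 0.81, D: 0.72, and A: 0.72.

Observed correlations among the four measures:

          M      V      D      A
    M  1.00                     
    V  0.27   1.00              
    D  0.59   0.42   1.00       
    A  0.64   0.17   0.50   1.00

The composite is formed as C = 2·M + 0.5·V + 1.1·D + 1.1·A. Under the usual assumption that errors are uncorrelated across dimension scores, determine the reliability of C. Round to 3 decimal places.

0.878

Var(C) = 2² + 0.5² + 1.1² + 1.1² + 2·[0.27 + 2.2·0.59 + 2.2·0.64 + 0.55·0.42 + 0.55·0.17 + 1.21·0.50] = 6.67 + 7.811 = 14.481.
Because errors are independent across components, Cov(Tᵢ,Tⱼ) = Cov(Xᵢ,Xⱼ); the off-diagonal part of the true-score variance is the same as above.
True-score variance = [2²·0.74 + 0.5²·0.81 + 1.1²·0.72 + 1.1²·0.72] + 7.811 = 4.9049 + 7.811 = 12.7159.
Reliability = 12.7159 / 14.481 = 0.878.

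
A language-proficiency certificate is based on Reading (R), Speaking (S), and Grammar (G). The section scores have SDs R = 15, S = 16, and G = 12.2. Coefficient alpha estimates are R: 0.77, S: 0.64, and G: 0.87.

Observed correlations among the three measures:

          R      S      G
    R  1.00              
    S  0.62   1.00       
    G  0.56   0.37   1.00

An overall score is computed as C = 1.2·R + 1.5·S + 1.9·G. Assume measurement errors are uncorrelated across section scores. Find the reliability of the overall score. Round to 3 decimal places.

Var(C) = 1.2²·15² + 1.5²·16² + 1.9²·12.2² + 2·[1.8·15·16·0.62 + 2.28·15·12.2·0.56 + 2.85·16·12.2·0.37] = 1437.31 + 1414.67 = 2851.98.
With uncorrelated errors the cross-covariances are all true-score covariance, so they carry over unchanged; only the diagonal terms shrink to ρᵢσᵢ².
True-score variance = [1.2²·15²·0.77 + 1.5²·16²·0.64 + 1.9²·12.2²·0.87] + 1414.67 = 1085.58 + 1414.67 = 2500.25.
Reliability = 2500.25 / 2851.98 = 0.877.

0.877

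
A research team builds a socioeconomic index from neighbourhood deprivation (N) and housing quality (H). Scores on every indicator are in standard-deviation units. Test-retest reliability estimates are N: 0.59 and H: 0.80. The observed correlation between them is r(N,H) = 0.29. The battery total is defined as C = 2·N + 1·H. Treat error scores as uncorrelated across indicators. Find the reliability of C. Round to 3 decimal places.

Var(C) = 2² + 1 + 2·[2·0.29] = 5 + 1.16 = 6.16.
Under uncorrelated errors the observed covariances equal the true-score covariances, so only the own-variance terms attenuate.
True-score variance = [2²·0.59 + 0.80] + 1.16 = 3.16 + 1.16 = 4.32.
Reliability = 4.32 / 6.16 = 0.701.

0.701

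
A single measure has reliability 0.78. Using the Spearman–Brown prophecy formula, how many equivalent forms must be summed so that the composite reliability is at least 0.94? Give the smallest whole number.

5

k ≥ ρ*(1−ρ₁)/(ρ₁(1−ρ*)) = 0.94·0.22 / (0.78·0.06) = 4.419.
Smallest integer k = 5.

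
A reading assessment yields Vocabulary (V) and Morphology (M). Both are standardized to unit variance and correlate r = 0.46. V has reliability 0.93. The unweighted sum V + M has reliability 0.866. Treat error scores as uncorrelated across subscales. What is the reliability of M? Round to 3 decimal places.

Var(V+M) = 2 + 2·0.46 = 2.920.
True-score variance = ρ_V + ρ_M + 2·0.46, so 0.866 = (0.93 + ρ_M + 0.92) / 2.920.
ρ_M = 0.866·2.920 − 0.93 − 0.92 = 0.679.

0.679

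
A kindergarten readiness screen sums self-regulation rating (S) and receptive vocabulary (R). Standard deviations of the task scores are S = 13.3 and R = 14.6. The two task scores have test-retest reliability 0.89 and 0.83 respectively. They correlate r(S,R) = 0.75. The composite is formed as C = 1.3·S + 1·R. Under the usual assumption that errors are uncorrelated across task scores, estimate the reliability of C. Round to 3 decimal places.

Var(C) = 1.3²·13.3² + 14.6² + 2·[1.3·13.3·14.6·0.75] = 512.104 + 378.651 = 890.755.
With uncorrelated errors the cross-covariances are all true-score covariance, so they carry over unchanged; only the diagonal terms shrink to ρᵢσᵢ².
True-score variance = [1.3²·13.3²·0.89 + 14.6²·0.83] + 378.651 = 442.983 + 378.651 = 821.634.
Reliability = 821.634 / 890.755 = 0.922.

0.922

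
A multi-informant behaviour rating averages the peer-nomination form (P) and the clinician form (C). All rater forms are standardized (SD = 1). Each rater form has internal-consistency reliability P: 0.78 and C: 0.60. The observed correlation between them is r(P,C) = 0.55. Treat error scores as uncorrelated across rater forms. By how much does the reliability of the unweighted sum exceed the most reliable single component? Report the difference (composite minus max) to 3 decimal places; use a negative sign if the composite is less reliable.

0.020

Var(sum) = 2 + 1.1 = 3.1; true-score variance = 1.38 + 1.1 = 2.48; composite reliability = 0.8000.
Max component reliability = 0.7800.
Difference = 0.8000 − 0.7800 = 0.020.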